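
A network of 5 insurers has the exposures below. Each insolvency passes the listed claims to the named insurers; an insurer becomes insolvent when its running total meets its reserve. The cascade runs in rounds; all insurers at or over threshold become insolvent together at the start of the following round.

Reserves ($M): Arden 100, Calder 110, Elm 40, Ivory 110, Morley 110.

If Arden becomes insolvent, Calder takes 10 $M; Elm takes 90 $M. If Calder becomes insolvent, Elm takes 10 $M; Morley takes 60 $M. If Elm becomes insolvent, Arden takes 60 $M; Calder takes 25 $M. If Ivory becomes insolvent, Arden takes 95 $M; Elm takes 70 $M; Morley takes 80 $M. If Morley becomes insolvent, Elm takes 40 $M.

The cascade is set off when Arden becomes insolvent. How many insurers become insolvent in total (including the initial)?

2

Round 1 — Arden becomes insolvent (initial).
  Calder: +10 → 10 < 110
  Elm: +90 → 90 ≥ 40
Round 2 — Elm becomes insolvent.
  Calder: +25 → 35 < 110
No further insolvencies.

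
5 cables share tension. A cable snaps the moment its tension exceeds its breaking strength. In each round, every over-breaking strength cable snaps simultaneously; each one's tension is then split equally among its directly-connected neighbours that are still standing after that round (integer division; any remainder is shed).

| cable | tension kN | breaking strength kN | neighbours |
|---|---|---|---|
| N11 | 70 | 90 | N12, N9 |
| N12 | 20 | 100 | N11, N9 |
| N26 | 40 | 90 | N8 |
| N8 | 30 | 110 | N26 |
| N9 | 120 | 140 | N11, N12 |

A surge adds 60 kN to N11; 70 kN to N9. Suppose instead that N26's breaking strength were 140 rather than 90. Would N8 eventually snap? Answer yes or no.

With N26's breaking strength at 140:
Round 1 — N11 at 130 > 90; N9 at 190 > 140. N11, N9 snap.
  N11 sheds 130 kN to N12: 130 each.
    N12: 20+130 = 150 > 100
  N9 sheds 190 kN to N12: 190 each.
    N12: 150+190 = 340 > 100
Round 2 — N12 snaps.
  N12 sheds 340 kN: no online neighbours, lost.
No further breaks.

no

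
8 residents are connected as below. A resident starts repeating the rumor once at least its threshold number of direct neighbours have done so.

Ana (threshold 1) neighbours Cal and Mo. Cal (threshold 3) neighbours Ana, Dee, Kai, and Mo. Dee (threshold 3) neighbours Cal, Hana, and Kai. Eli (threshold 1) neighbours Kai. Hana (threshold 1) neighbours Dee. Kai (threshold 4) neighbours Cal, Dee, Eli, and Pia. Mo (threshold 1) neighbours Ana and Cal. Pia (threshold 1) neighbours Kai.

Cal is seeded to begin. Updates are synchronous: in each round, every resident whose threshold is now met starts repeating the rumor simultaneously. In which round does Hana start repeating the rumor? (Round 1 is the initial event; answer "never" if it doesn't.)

Round 1 — Cal starts repeating the rumor (initial).
Round 2 — checking thresholds:
  Ana: 1 of 2 neighbours ≥ 1, starts repeating the rumor.
  Dee: 1 of 3 neighbours < 3, holds.
  Kai: 1 of 4 neighbours < 4, holds.
  Mo: 1 of 2 neighbours ≥ 1, starts repeating the rumor.
Round 3 — no new spreads; cascade stops.

never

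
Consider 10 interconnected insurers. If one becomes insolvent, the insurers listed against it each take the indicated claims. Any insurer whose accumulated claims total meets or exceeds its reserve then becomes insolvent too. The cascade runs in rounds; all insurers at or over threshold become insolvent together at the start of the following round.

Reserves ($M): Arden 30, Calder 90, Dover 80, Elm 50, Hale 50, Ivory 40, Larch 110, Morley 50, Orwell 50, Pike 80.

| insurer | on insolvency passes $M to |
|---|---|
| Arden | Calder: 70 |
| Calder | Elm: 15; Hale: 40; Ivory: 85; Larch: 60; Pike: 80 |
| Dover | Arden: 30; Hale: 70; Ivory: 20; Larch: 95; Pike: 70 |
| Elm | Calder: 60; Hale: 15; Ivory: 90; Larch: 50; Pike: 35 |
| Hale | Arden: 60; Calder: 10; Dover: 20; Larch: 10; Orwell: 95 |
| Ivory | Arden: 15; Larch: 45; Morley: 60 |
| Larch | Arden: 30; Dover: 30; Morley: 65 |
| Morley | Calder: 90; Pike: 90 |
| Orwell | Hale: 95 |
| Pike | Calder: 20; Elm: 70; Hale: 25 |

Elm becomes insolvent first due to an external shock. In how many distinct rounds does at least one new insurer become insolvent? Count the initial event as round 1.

Round 1 — Elm becomes insolvent (initial).
  Calder: +60 → 60 < 90
  Hale: +15 → 15 < 50
  Ivory: +90 → 90 ≥ 40
  Larch: +50 → 50 < 110
  Pike: +35 → 35 < 80
Round 2 — Ivory becomes insolvent.
  Arden: +15 → 15 < 30
  Larch: +45 → 95 < 110
  Morley: +60 → 60 ≥ 50
Round 3 — Morley becomes insolvent.
  Calder: +90 → 150 ≥ 90
  Pike: +90 → 125 ≥ 80
Round 4 — Calder, Pike become insolvent.
  Hale: +40+25 → 80 ≥ 50
  Larch: +60 → 155 ≥ 110
Round 5 — Hale, Larch become insolvent.
  Arden: +60+30 → 105 ≥ 30
  Dover: +20+30 → 50 < 80
  Orwell: +95 → 95 ≥ 50
Round 6 — Arden, Orwell become insolvent.
No further insolvencies.

6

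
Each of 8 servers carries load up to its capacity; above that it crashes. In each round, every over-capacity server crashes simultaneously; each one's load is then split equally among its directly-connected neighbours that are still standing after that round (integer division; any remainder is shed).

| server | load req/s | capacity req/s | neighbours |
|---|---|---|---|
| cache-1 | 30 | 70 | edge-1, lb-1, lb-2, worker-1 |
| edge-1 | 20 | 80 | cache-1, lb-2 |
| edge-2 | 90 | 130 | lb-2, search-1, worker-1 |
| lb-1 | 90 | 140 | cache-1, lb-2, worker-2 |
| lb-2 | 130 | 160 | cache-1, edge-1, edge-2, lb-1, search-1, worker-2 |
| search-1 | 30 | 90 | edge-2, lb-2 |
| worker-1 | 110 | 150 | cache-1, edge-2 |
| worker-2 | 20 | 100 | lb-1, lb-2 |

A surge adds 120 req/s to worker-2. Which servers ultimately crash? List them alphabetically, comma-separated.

Round 1 — worker-2 at 140 > 100. worker-2 crashes.
  worker-2 sheds 140 req/s to lb-1, lb-2: 70 each.
    lb-1: 90+70 = 160 > 140
    lb-2: 130+70 = 200 > 160
Round 2 — lb-1, lb-2 crash.
  lb-1 sheds 160 req/s to cache-1: 160 each.
    cache-1: 30+160 = 190 > 70
  lb-2 sheds 200 req/s to cache-1, edge-1, edge-2, search-1: 50 each.
    cache-1: 190+50 = 240 > 70
    edge-1: 20+50 = 70 ≤ 80
    edge-2: 90+50 = 140 > 130
    search-1: 30+50 = 80 ≤ 90
Round 3 — cache-1, edge-2 crash.
  cache-1 sheds 240 req/s to edge-1, worker-1: 120 each.
    edge-1: 70+120 = 190 > 80
    worker-1: 110+120 = 230 > 150
  edge-2 sheds 140 req/s to search-1, worker-1: 70 each.
    search-1: 80+70 = 150 > 90
    worker-1: 230+70 = 300 > 150
Round 4 — edge-1, search-1, worker-1 crash.
  edge-1 sheds 190 req/s: no online neighbours, lost.
  search-1 sheds 150 req/s: no online neighbours, lost.
  worker-1 sheds 300 req/s: no online neighbours, lost.
No further crashes.

cache-1, edge-1, edge-2, lb-1, lb-2, search-1, worker-1, worker-2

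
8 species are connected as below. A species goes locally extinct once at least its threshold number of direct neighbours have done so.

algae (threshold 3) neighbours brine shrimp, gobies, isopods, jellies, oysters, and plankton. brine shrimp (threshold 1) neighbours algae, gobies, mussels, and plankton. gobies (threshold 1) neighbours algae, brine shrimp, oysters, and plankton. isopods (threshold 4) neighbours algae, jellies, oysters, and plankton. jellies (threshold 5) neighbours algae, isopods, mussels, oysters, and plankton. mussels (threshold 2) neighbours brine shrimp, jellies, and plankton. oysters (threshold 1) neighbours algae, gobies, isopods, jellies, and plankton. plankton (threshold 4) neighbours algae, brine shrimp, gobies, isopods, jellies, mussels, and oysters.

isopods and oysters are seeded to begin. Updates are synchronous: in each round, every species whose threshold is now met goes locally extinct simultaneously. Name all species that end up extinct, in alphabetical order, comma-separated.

algae, brine shrimp, gobies, isopods, jellies, mussels, oysters, plankton

Round 1 — isopods, oysters go locally extinct (initial).
Round 2 — checking thresholds:
  algae: 2 of 6 neighbours < 3, holds.
  gobies: 1 of 4 neighbours ≥ 1, goes locally extinct.
  jellies: 2 of 5 neighbours < 5, holds.
  plankton: 2 of 7 neighbours < 4, holds.
Round 3 — checking thresholds:
  algae: 3 of 6 neighbours ≥ 3, goes locally extinct.
  brine shrimp: 1 of 4 neighbours ≥ 1, goes locally extinct.
  jellies: 2 of 5 neighbours < 5, holds.
  plankton: 3 of 7 neighbours < 4, holds.
Round 4 — checking thresholds:
  jellies: 3 of 5 neighbours < 5, holds.
  mussels: 1 of 3 neighbours < 2, holds.
  plankton: 5 of 7 neighbours ≥ 4, goes locally extinct.
Round 5 — checking thresholds:
  jellies: 4 of 5 neighbours < 5, holds.
  mussels: 2 of 3 neighbours ≥ 2, goes locally extinct.
Round 6 — checking thresholds:
  jellies: 5 of 5 neighbours ≥ 5, goes locally extinct.
Round 7 — no new extinctions; cascade stops.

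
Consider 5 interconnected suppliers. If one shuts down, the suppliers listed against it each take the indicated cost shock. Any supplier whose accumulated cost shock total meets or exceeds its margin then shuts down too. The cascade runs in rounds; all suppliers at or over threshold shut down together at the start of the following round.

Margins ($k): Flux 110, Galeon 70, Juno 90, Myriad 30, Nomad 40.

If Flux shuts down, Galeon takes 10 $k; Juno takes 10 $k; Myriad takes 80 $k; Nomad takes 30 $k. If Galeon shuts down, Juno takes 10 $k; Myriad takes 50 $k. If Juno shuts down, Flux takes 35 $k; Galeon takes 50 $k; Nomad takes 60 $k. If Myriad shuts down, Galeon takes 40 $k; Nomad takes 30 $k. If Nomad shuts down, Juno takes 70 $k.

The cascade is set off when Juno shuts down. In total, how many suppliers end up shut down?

2

Round 1 — Juno shuts down (initial).
  Flux: +35 → 35 < 110
  Galeon: +50 → 50 < 70
  Nomad: +60 → 60 ≥ 40
Round 2 — Nomad shuts down.
No further shutdowns.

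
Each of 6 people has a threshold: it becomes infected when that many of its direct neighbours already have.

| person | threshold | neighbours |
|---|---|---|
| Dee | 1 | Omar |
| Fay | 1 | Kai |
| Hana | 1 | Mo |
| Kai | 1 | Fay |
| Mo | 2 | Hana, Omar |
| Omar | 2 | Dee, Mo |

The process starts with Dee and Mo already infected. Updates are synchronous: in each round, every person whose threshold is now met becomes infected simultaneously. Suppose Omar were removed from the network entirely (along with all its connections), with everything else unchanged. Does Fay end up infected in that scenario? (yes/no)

no

With Omar removed:
Round 1 — Dee, Mo become infected (initial).
Round 2 — checking thresholds:
  Hana: 1 of 1 neighbours ≥ 1, becomes infected.
Round 3 — no new infections; cascade stops.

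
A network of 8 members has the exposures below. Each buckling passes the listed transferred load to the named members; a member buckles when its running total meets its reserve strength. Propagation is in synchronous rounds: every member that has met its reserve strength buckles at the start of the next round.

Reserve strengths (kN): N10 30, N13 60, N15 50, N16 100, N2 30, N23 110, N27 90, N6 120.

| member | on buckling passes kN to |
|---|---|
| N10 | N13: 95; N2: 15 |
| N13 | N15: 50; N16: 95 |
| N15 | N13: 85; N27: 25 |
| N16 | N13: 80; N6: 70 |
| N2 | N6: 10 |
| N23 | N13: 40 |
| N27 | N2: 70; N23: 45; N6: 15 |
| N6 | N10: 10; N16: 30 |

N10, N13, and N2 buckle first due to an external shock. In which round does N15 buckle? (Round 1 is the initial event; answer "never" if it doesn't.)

2

Round 1 — N10, N13, N2 buckle (initial).
  N15: +50 → 50 ≥ 50
  N16: +95 → 95 < 100
  N6: +10 → 10 < 120
Round 2 — N15 buckles.
  N27: +25 → 25 < 90
No further bucklings.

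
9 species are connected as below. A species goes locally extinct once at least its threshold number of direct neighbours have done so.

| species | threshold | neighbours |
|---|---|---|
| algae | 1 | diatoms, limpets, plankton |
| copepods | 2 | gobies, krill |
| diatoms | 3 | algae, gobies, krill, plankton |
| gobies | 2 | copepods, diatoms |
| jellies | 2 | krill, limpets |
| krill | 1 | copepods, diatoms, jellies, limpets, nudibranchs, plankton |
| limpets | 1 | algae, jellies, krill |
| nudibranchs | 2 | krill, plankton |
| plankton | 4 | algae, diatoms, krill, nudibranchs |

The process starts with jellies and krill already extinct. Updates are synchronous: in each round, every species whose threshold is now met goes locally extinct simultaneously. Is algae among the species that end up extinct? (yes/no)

Round 1 — jellies, krill go locally extinct (initial).
Round 2 — checking thresholds:
  copepods: 1 of 2 neighbours < 2, not yet.
  diatoms: 1 of 4 neighbours < 3, not yet.
  limpets: 2 of 3 neighbours ≥ 1, goes locally extinct.
  nudibranchs: 1 of 2 neighbours < 2, not yet.
  plankton: 1 of 4 neighbours < 4, not yet.
Round 3 — checking thresholds:
  algae: 1 of 3 neighbours ≥ 1, goes locally extinct.
  copepods: 1 of 2 neighbours < 2, not yet.
  diatoms: 1 of 4 neighbours < 3, not yet.
  nudibranchs: 1 of 2 neighbours < 2, not yet.
  plankton: 1 of 4 neighbours < 4, not yet.
Round 4 — no new extinctions; cascade stops.

yes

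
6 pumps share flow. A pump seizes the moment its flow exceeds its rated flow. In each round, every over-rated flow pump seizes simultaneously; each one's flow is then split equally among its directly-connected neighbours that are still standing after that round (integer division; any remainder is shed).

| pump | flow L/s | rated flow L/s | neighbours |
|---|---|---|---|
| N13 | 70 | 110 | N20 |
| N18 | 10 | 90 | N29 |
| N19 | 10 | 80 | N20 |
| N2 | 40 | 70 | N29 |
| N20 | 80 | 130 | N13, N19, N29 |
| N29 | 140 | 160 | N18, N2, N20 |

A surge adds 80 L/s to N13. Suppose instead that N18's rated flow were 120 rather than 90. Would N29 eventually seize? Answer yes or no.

With N18's rated flow at 120:
Round 1 — N13 at 150 > 110. N13 seizes.
  N13 sheds 150 L/s to N20: 150 each.
    N20: 80+150 = 230 > 130
Round 2 — N20 seizes.
  N20 sheds 230 L/s to N19, N29: 115 each.
    N19: 10+115 = 125 > 80
    N29: 140+115 = 255 > 160
Round 3 — N19, N29 seize.
  N19 sheds 125 L/s: no online neighbours, lost.
  N29 sheds 255 L/s to N18, N2: 127 each (1 lost).
    N18: 10+127 = 137 > 120
    N2: 40+127 = 167 > 70
Round 4 — N18, N2 seize.
  N18 sheds 137 L/s: no online neighbours, lost.
  N2 sheds 167 L/s: no online neighbours, lost.
No further seizures.

yes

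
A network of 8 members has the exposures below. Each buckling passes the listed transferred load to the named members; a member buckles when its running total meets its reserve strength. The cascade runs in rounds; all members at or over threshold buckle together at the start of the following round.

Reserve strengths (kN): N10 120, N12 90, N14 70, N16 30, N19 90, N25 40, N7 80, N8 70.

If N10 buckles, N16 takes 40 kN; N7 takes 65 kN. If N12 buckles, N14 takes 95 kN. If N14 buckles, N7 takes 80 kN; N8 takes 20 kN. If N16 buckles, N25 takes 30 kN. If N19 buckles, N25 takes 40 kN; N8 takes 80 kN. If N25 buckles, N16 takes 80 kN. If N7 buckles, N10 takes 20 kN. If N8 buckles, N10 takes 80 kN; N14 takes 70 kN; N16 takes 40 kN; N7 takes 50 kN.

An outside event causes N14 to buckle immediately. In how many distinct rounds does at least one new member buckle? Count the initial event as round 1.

Round 1 — N14 buckles (initial).
  N7: +80 → 80 ≥ 80
  N8: +20 → 20 < 70
Round 2 — N7 buckles.
  N10: +20 → 20 < 120
No further bucklings.

2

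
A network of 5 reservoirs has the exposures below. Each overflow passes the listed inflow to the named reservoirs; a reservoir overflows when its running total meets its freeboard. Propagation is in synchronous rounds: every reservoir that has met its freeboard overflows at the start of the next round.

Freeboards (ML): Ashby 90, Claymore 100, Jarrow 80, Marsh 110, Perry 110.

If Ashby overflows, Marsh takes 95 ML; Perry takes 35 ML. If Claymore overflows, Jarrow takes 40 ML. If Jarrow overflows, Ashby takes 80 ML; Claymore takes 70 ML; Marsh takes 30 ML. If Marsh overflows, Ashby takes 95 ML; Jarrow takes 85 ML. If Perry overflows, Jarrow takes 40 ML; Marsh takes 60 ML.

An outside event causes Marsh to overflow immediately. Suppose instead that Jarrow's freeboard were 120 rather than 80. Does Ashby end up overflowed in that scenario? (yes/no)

yes

With Jarrow's freeboard at 120:
Round 1 — Marsh overflows (initial).
  Ashby: +95 → 95 ≥ 90
  Jarrow: +85 → 85 < 120
Round 2 — Ashby overflows.
  Perry: +35 → 35 < 110
No further overflows.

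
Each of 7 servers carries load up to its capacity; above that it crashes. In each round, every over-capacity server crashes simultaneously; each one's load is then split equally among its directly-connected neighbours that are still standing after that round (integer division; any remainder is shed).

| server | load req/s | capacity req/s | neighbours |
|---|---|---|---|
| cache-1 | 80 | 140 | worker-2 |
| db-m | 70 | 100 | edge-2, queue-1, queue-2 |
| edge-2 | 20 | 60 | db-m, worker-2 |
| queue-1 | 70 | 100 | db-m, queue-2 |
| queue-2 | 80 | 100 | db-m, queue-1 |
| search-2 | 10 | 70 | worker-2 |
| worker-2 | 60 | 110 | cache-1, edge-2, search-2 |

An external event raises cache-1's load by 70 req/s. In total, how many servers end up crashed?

7

Round 1 — cache-1 at 150 > 140. cache-1 crashes.
  cache-1 sheds 150 req/s to worker-2: 150 each.
    worker-2: 60+150 = 210 > 110
Round 2 — worker-2 crashes.
  worker-2 sheds 210 req/s to edge-2, search-2: 105 each.
    edge-2: 20+105 = 125 > 60
    search-2: 10+105 = 115 > 70
Round 3 — edge-2, search-2 crash.
  edge-2 sheds 125 req/s to db-m: 125 each.
    db-m: 70+125 = 195 > 100
  search-2 sheds 115 req/s: no online neighbours, lost.
Round 4 — db-m crashes.
  db-m sheds 195 req/s to queue-1, queue-2: 97 each (1 lost).
    queue-1: 70+97 = 167 > 100
    queue-2: 80+97 = 177 > 100
Round 5 — queue-1, queue-2 crash.
  queue-1 sheds 167 req/s: no online neighbours, lost.
  queue-2 sheds 177 req/s: no online neighbours, lost.
No further crashes.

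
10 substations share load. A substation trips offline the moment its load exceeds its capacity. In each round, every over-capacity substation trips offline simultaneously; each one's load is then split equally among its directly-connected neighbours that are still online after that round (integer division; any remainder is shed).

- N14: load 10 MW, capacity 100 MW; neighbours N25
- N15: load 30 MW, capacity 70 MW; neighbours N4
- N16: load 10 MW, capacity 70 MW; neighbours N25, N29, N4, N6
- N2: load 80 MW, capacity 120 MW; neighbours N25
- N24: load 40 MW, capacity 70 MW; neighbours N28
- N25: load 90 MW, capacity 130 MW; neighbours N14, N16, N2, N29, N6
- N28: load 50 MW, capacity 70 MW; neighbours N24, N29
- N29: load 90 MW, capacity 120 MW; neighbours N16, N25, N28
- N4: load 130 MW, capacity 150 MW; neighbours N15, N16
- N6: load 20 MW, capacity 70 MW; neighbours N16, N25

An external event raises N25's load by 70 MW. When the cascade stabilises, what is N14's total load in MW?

42

Round 1 — N25 at 160 > 130. N25 trips offline.
  N25 sheds 160 MW to N14, N16, N2, N29, N6: 32 each.
    N14: 10+32 = 42 ≤ 100
    N16: 10+32 = 42 ≤ 70
    N2: 80+32 = 112 ≤ 120
    N29: 90+32 = 122 > 120
    N6: 20+32 = 52 ≤ 70
Round 2 — N29 trips offline.
  N29 sheds 122 MW to N16, N28: 61 each.
    N16: 42+61 = 103 > 70
    N28: 50+61 = 111 > 70
Round 3 — N16, N28 trip offline.
  N16 sheds 103 MW to N4, N6: 51 each (1 lost).
    N4: 130+51 = 181 > 150
    N6: 52+51 = 103 > 70
  N28 sheds 111 MW to N24: 111 each.
    N24: 40+111 = 151 > 70
Round 4 — N24, N4, N6 trip offline.
  N24 sheds 151 MW: no online neighbours, lost.
  N4 sheds 181 MW to N15: 181 each.
    N15: 30+181 = 211 > 70
  N6 sheds 103 MW: no online neighbours, lost.
Round 5 — N15 trips offline.
  N15 sheds 211 MW: no online neighbours, lost.
No further trips.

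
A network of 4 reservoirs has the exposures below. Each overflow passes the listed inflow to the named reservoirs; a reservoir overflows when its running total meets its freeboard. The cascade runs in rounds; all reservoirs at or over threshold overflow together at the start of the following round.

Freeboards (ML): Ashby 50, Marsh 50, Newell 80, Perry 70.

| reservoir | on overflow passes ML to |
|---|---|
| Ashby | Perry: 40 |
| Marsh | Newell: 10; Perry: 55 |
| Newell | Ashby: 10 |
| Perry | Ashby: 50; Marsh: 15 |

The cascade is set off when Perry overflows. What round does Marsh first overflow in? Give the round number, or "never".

never

Round 1 — Perry overflows (initial).
  Ashby: +50 → 50 ≥ 50
  Marsh: +15 → 15 < 50
Round 2 — Ashby overflows.
No further overflows.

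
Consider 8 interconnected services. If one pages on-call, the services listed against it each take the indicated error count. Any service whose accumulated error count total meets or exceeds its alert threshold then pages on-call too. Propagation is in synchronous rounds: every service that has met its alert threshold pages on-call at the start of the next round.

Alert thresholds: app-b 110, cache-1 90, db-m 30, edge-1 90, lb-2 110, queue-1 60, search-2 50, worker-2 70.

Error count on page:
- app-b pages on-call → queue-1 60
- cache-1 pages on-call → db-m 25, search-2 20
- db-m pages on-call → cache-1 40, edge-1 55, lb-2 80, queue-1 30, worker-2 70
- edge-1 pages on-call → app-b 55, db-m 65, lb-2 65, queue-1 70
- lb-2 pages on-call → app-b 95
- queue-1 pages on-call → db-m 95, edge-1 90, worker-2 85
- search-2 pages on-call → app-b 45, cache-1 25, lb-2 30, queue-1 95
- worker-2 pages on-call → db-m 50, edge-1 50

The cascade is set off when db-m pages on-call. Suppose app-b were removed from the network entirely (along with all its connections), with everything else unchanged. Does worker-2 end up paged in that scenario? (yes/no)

yes

With app-b removed:
Round 1 — db-m pages on-call (initial).
  cache-1: +40 → 40 < 90
  edge-1: +55 → 55 < 90
  lb-2: +80 → 80 < 110
  queue-1: +30 → 30 < 60
  worker-2: +70 → 70 ≥ 70
Round 2 — worker-2 pages on-call.
  edge-1: +50 → 105 ≥ 90
Round 3 — edge-1 pages on-call.
  lb-2: +65 → 145 ≥ 110
  queue-1: +70 → 100 ≥ 60
Round 4 — lb-2, queue-1 page on-call.
No further pages.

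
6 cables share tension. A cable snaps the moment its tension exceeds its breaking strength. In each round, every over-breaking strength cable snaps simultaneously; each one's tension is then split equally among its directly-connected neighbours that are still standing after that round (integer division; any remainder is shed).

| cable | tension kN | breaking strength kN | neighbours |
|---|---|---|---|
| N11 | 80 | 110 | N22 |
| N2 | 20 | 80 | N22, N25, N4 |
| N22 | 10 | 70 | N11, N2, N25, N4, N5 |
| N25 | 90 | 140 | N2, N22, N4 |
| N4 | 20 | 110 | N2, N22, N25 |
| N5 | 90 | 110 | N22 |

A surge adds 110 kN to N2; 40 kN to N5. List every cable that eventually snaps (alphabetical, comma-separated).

Round 1 — N2 at 130 > 80; N5 at 130 > 110. N2, N5 snap.
  N2 sheds 130 kN to N22, N25, N4: 43 each (1 lost).
    N22: 10+43 = 53 ≤ 70
    N25: 90+43 = 133 ≤ 140
    N4: 20+43 = 63 ≤ 110
  N5 sheds 130 kN to N22: 130 each.
    N22: 53+130 = 183 > 70
Round 2 — N22 snaps.
  N22 sheds 183 kN to N11, N25, N4: 61 each.
    N11: 80+61 = 141 > 110
    N25: 133+61 = 194 > 140
    N4: 63+61 = 124 > 110
Round 3 — N11, N25, N4 snap.
  N11 sheds 141 kN: no online neighbours, lost.
  N25 sheds 194 kN: no online neighbours, lost.
  N4 sheds 124 kN: no online neighbours, lost.
No further breaks.

N11, N2, N22, N25, N4, N5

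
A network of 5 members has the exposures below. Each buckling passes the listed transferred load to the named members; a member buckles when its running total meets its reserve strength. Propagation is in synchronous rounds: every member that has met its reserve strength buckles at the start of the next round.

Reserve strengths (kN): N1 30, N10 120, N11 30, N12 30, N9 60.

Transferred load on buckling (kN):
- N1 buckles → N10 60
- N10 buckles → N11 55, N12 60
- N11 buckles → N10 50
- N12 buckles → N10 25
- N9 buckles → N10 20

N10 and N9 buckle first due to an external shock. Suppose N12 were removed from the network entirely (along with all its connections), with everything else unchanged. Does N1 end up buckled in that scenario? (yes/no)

With N12 removed:
Round 1 — N10, N9 buckle (initial).
  N11: +55 → 55 ≥ 30
Round 2 — N11 buckles.
No further bucklings.

no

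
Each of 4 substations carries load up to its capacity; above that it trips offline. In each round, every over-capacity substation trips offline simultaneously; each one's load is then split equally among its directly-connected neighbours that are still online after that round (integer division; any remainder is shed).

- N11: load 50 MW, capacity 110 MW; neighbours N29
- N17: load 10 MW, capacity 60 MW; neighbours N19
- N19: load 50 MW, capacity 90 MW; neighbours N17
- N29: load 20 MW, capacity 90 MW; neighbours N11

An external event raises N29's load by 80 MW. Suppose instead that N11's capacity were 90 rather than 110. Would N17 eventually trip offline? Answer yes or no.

With N11's capacity at 90:
Round 1 — N29 at 100 > 90. N29 trips offline.
  N29 sheds 100 MW to N11: 100 each.
    N11: 50+100 = 150 > 90
Round 2 — N11 trips offline.
  N11 sheds 150 MW: no online neighbours, lost.
No further trips.

no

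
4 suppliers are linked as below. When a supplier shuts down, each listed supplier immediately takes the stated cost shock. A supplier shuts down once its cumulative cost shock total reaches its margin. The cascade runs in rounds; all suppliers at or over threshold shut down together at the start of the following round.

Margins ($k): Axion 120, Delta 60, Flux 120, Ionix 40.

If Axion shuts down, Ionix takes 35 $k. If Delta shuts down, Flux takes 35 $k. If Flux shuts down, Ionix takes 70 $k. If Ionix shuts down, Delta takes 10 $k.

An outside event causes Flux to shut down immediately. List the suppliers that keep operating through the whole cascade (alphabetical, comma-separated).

Round 1 — Flux shuts down (initial).
  Ionix: +70 → 70 ≥ 40
Round 2 — Ionix shuts down.
  Delta: +10 → 10 < 60
No further shutdowns.

Axion, Delta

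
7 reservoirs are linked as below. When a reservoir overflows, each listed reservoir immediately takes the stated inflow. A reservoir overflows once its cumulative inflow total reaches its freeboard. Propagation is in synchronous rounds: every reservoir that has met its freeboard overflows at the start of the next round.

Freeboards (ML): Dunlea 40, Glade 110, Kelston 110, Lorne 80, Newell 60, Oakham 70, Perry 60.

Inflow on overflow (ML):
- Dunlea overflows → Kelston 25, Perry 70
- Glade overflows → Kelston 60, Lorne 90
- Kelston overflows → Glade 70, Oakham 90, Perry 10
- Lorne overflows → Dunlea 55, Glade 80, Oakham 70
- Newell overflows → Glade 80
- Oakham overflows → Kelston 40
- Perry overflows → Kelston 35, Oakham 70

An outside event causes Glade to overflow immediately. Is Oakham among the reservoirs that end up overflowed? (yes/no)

yes

Round 1 — Glade overflows (initial).
  Kelston: +60 → 60 < 110
  Lorne: +90 → 90 ≥ 80
Round 2 — Lorne overflows.
  Dunlea: +55 → 55 ≥ 40
  Oakham: +70 → 70 ≥ 70
Round 3 — Dunlea, Oakham overflow.
  Kelston: +25+40 → 125 ≥ 110
  Perry: +70 → 70 ≥ 60
Round 4 — Kelston, Perry overflow.
No further overflows.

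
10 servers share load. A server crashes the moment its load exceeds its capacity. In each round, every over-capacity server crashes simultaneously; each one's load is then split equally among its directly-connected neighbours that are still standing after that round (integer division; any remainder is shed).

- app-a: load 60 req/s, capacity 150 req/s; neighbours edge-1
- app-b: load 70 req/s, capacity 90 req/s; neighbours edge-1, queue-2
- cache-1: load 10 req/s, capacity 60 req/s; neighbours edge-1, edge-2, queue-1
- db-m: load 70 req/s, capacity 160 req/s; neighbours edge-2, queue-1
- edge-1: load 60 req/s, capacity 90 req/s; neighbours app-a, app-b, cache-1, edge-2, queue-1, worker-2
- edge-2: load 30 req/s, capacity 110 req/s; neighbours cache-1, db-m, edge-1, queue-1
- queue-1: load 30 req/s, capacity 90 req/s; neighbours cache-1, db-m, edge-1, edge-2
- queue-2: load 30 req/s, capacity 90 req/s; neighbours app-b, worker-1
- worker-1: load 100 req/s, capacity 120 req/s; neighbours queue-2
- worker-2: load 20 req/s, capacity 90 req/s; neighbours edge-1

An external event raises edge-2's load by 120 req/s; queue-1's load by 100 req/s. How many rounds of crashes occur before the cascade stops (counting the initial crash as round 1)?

5

Round 1 — edge-2 at 150 > 110; queue-1 at 130 > 90. edge-2, queue-1 crash.
  edge-2 sheds 150 req/s to cache-1, db-m, edge-1: 50 each.
    cache-1: 10+50 = 60 ≤ 60
    db-m: 70+50 = 120 ≤ 160
    edge-1: 60+50 = 110 > 90
  queue-1 sheds 130 req/s to cache-1, db-m, edge-1: 43 each (1 lost).
    cache-1: 60+43 = 103 > 60
    db-m: 120+43 = 163 > 160
    edge-1: 110+43 = 153 > 90
Round 2 — cache-1, db-m, edge-1 crash.
  cache-1 sheds 103 req/s: no online neighbours, lost.
  db-m sheds 163 req/s: no online neighbours, lost.
  edge-1 sheds 153 req/s to app-a, app-b, worker-2: 51 each.
    app-a: 60+51 = 111 ≤ 150
    app-b: 70+51 = 121 > 90
    worker-2: 20+51 = 71 ≤ 90
Round 3 — app-b crashes.
  app-b sheds 121 req/s to queue-2: 121 each.
    queue-2: 30+121 = 151 > 90
Round 4 — queue-2 crashes.
  queue-2 sheds 151 req/s to worker-1: 151 each.
    worker-1: 100+151 = 251 > 120
Round 5 — worker-1 crashes.
  worker-1 sheds 251 req/s: no online neighbours, lost.
No further crashes.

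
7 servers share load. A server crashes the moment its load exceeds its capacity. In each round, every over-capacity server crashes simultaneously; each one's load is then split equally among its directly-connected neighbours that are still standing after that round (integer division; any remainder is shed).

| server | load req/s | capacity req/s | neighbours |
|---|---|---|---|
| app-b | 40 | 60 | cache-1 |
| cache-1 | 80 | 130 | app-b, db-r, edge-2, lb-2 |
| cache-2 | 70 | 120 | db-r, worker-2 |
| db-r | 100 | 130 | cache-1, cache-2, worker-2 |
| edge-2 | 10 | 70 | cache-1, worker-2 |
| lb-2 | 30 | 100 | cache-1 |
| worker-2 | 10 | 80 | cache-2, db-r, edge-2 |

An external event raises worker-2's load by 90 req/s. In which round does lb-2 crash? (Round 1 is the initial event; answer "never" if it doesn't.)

Round 1 — worker-2 at 100 > 80. worker-2 crashes.
  worker-2 sheds 100 req/s to cache-2, db-r, edge-2: 33 each (1 lost).
    cache-2: 70+33 = 103 ≤ 120
    db-r: 100+33 = 133 > 130
    edge-2: 10+33 = 43 ≤ 70
Round 2 — db-r crashes.
  db-r sheds 133 req/s to cache-1, cache-2: 66 each (1 lost).
    cache-1: 80+66 = 146 > 130
    cache-2: 103+66 = 169 > 120
Round 3 — cache-1, cache-2 crash.
  cache-1 sheds 146 req/s to app-b, edge-2, lb-2: 48 each (2 lost).
    app-b: 40+48 = 88 > 60
    edge-2: 43+48 = 91 > 70
    lb-2: 30+48 = 78 ≤ 100
  cache-2 sheds 169 req/s: no online neighbours, lost.
Round 4 — app-b, edge-2 crash.
  app-b sheds 88 req/s: no online neighbours, lost.
  edge-2 sheds 91 req/s: no online neighbours, lost.
No further crashes.

never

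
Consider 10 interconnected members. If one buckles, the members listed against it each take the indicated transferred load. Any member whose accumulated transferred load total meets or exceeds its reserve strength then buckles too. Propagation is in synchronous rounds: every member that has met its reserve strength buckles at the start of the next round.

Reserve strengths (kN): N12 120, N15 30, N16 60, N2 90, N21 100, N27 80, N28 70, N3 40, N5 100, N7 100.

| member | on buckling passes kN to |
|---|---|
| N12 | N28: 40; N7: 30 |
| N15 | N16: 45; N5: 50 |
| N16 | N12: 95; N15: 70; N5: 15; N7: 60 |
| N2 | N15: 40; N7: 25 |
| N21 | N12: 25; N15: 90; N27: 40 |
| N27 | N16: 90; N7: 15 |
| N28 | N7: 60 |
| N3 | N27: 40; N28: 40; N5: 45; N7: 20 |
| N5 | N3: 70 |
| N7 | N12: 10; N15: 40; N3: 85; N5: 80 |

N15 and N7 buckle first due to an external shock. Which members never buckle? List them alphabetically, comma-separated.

N12, N16, N2, N21, N27, N28

Round 1 — N15, N7 buckle (initial).
  N12: +10 → 10 < 120
  N16: +45 → 45 < 60
  N3: +85 → 85 ≥ 40
  N5: +50+80 → 130 ≥ 100
Round 2 — N3, N5 buckle.
  N27: +40 → 40 < 80
  N28: +40 → 40 < 70
No further bucklings.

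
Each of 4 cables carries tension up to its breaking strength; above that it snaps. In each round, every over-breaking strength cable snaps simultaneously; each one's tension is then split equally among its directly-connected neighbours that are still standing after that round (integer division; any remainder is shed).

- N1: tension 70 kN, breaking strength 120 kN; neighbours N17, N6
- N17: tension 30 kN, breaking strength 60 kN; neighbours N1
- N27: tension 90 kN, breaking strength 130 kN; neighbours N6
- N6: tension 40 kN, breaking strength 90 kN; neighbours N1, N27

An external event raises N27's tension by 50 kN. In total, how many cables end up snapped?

4

Round 1 — N27 at 140 > 130. N27 snaps.
  N27 sheds 140 kN to N6: 140 each.
    N6: 40+140 = 180 > 90
Round 2 — N6 snaps.
  N6 sheds 180 kN to N1: 180 each.
    N1: 70+180 = 250 > 120
Round 3 — N1 snaps.
  N1 sheds 250 kN to N17: 250 each.
    N17: 30+250 = 280 > 60
Round 4 — N17 snaps.
  N17 sheds 280 kN: no online neighbours, lost.
No further breaks.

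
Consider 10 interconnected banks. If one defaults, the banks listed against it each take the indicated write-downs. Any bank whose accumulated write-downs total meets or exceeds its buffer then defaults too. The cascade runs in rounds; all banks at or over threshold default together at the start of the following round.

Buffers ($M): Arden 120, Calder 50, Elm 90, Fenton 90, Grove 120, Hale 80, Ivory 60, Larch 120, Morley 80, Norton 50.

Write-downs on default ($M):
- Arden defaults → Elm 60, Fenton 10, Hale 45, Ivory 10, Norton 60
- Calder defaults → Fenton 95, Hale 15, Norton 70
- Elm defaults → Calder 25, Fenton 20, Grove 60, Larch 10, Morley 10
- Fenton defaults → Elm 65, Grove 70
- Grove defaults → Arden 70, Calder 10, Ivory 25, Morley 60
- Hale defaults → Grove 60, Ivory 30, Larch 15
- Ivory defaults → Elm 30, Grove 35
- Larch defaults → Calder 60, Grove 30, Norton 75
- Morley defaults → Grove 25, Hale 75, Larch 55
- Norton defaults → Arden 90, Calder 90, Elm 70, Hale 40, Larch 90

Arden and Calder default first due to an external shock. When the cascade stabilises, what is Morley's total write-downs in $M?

70

Round 1 — Arden, Calder default (initial).
  Elm: +60 → 60 < 90
  Fenton: +10+95 → 105 ≥ 90
  Hale: +45+15 → 60 < 80
  Ivory: +10 → 10 < 60
  Norton: +60+70 → 130 ≥ 50
Round 2 — Fenton, Norton default.
  Elm: +65+70 → 195 ≥ 90
  Grove: +70 → 70 < 120
  Hale: +40 → 100 ≥ 80
  Larch: +90 → 90 < 120
Round 3 — Elm, Hale default.
  Grove: +60+60 → 190 ≥ 120
  Ivory: +30 → 40 < 60
  Larch: +10+15 → 115 < 120
  Morley: +10 → 10 < 80
Round 4 — Grove defaults.
  Ivory: +25 → 65 ≥ 60
  Morley: +60 → 70 < 80
Round 5 — Ivory defaults.
No further defaults.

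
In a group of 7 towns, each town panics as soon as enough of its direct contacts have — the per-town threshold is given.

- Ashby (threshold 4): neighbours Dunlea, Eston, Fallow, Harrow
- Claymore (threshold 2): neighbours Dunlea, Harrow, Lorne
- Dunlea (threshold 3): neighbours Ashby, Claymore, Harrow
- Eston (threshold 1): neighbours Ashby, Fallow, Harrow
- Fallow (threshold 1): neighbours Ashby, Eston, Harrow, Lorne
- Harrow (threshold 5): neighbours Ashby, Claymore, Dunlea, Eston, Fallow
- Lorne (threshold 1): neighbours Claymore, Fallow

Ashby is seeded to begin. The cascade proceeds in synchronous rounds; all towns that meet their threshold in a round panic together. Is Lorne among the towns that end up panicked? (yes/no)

Round 1 — Ashby panics (initial).
Round 2 — checking thresholds:
  Dunlea: 1 of 3 neighbours < 3, below threshold.
  Eston: 1 of 3 neighbours ≥ 1, panics.
  Fallow: 1 of 4 neighbours ≥ 1, panics.
  Harrow: 1 of 5 neighbours < 5, below threshold.
Round 3 — checking thresholds:
  Dunlea: 1 of 3 neighbours < 3, below threshold.
  Harrow: 3 of 5 neighbours < 5, below threshold.
  Lorne: 1 of 2 neighbours ≥ 1, panics.
Round 4 — no new panics; cascade stops.

yes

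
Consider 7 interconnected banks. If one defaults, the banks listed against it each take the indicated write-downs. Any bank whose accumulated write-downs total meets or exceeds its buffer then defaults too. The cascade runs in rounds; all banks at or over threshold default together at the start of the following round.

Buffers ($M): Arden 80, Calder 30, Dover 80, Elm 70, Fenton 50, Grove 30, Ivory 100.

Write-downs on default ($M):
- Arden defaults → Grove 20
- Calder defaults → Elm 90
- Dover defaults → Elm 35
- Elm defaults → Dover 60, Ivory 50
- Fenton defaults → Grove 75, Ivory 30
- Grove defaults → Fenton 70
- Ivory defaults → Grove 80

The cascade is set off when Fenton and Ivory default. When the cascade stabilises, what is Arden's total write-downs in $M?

Round 1 — Fenton, Ivory default (initial).
  Grove: +75+80 → 155 ≥ 30
Round 2 — Grove defaults.
No further defaults.

0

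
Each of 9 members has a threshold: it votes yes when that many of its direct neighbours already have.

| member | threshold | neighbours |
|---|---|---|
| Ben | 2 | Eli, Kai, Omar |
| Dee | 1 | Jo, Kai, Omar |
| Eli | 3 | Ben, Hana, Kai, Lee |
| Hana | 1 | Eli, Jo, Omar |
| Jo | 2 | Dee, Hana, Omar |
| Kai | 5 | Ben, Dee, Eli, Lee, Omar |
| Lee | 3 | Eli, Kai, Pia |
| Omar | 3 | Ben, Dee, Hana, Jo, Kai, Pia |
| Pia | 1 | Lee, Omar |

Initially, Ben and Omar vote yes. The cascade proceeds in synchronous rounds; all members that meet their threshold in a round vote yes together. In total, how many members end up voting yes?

Round 1 — Ben, Omar vote yes (initial).
Round 2 — checking thresholds:
  Dee: 1 of 3 neighbours ≥ 1, votes yes.
  Eli: 1 of 4 neighbours < 3, not yet.
  Hana: 1 of 3 neighbours ≥ 1, votes yes.
  Jo: 1 of 3 neighbours < 2, not yet.
  Kai: 2 of 5 neighbours < 5, not yet.
  Pia: 1 of 2 neighbours ≥ 1, votes yes.
Round 3 — checking thresholds:
  Eli: 2 of 4 neighbours < 3, not yet.
  Jo: 3 of 3 neighbours ≥ 2, votes yes.
  Kai: 3 of 5 neighbours < 5, not yet.
  Lee: 1 of 3 neighbours < 3, not yet.
Round 4 — no new yes votes; cascade stops.

6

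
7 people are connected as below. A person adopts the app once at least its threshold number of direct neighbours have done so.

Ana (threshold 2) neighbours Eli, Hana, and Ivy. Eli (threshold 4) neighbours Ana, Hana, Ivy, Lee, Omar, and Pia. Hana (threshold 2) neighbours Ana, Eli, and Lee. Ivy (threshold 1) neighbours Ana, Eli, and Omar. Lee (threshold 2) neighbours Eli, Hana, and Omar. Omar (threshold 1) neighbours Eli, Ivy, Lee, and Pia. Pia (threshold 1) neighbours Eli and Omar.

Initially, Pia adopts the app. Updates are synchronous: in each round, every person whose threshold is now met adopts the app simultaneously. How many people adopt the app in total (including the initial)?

Round 1 — Pia adopts the app (initial).
Round 2 — checking thresholds:
  Eli: 1 of 6 neighbours < 4, below threshold.
  Omar: 1 of 4 neighbours ≥ 1, adopts the app.
Round 3 — checking thresholds:
  Eli: 2 of 6 neighbours < 4, below threshold.
  Ivy: 1 of 3 neighbours ≥ 1, adopts the app.
  Lee: 1 of 3 neighbours < 2, below threshold.
Round 4 — no new adoptions; cascade stops.

3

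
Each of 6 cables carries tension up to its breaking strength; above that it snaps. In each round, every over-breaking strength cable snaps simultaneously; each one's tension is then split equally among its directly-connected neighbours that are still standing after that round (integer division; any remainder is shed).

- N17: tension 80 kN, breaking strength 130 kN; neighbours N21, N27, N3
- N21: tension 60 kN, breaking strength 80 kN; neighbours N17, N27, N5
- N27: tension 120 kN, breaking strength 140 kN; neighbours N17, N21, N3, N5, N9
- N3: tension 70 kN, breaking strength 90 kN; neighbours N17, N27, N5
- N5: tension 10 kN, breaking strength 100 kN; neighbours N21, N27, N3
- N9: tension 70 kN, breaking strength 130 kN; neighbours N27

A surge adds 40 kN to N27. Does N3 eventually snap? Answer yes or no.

yes

Round 1 — N27 at 160 > 140. N27 snaps.
  N27 sheds 160 kN to N17, N21, N3, N5, N9: 32 each.
    N17: 80+32 = 112 ≤ 130
    N21: 60+32 = 92 > 80
    N3: 70+32 = 102 > 90
    N5: 10+32 = 42 ≤ 100
    N9: 70+32 = 102 ≤ 130
Round 2 — N21, N3 snap.
  N21 sheds 92 kN to N17, N5: 46 each.
    N17: 112+46 = 158 > 130
    N5: 42+46 = 88 ≤ 100
  N3 sheds 102 kN to N17, N5: 51 each.
    N17: 158+51 = 209 > 130
    N5: 88+51 = 139 > 100
Round 3 — N17, N5 snap.
  N17 sheds 209 kN: no online neighbours, lost.
  N5 sheds 139 kN: no online neighbours, lost.
No further breaks.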